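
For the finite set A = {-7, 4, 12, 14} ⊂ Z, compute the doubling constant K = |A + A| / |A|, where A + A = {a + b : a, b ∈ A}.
K = |A + A| / |A| = 10/4 = 5/2

Enumerate A + A = {a + b : a, b ∈ A}. With |A| = 4, there are |A|^2 = 16 ordered sum pairs; collecting distinct values, A + A = {-14, -3, 5, 7, 8, 16, 18, 24, 26, 28}, so |A + A| = 10. Thus K = 10/4 = 5/2. For comparison, the minimum possible |A + A| over all 4-element sets is 2·4 − 1 = 7 (so min K = 7/4), attained only by arithmetic progressions.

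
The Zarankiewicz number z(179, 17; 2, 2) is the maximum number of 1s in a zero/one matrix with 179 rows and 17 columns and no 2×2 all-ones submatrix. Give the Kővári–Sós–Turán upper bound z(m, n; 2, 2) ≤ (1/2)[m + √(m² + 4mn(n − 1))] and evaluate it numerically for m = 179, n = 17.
z(179, 17; 2, 2) ≤ (1/2)[179 + √(179² + 4·179·17·16)] = (1/2)[179 + √226793] = 327.6139

Kővári–Sós–Turán: let r_1, ..., r_179 be the row sums and z = Σ r_i the total number of 1s. Each pair of columns can share at most one row with both entries 1 (else a 2×2 all-ones block appears), so Σ_i C(r_i, 2) ≤ C(17, 2) = 136. By convexity Σ_i C(r_i, 2) ≥ 179·C(z/179, 2) = z(z − 179)/(2·179), giving z² − 179z − 179·17·16 ≤ 0 and hence z ≤ (1/2)[179 + √(32041 + 4·48688)] = (1/2)[179 + √226793] ≈ (1/2)(179 + 476.2279) = 327.6139.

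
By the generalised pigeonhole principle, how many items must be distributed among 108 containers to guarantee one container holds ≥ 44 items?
n = (44 − 1)·108 + 1 = 4645

By the generalised pigeonhole principle, to guarantee some box contains ≥ r objects we need more than (r − 1) · k objects total. Threshold: n = (r − 1) · k + 1. With r = 44 and k = 108: n = 43 · 108 + 1 = 4644 + 1 = 4645. For n = 4644 = 43 · 108, we can put exactly 43 objects in every box, avoiding 44 in any single one — so 4645 is tight.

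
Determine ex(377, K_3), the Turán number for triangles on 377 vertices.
ex(377, K_3) = ⌊377^2/4⌋ = 35532

Mantel (1907): a triangle-free graph on n vertices has at most ⌊n^2/4⌋ edges, with equality for the complete bipartite graph K_{⌊n/2⌋, ⌈n/2⌉}. For n = 377: ⌊377^2/4⌋ = ⌊142129/4⌋ = 35532. The extremal graph is K_{188, 189}, which has 188·189 = 35532 edges.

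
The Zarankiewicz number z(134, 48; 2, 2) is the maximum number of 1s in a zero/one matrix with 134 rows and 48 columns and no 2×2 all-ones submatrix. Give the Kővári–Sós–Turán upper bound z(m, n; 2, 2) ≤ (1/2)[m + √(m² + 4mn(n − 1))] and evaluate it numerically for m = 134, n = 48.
z(134, 48; 2, 2) ≤ (1/2)[134 + √(134² + 4·134·48·47)] = (1/2)[134 + √1227172] = 620.889

Kővári–Sós–Turán: let r_1, ..., r_134 be the row sums and z = Σ r_i the total number of 1s. Each pair of columns can share at most one row with both entries 1 (else a 2×2 all-ones block appears), so Σ_i C(r_i, 2) ≤ C(48, 2) = 1128. By convexity Σ_i C(r_i, 2) ≥ 134·C(z/134, 2) = z(z − 134)/(2·134), giving z² − 134z − 134·48·47 ≤ 0 and hence z ≤ (1/2)[134 + √(17956 + 4·302304)] = (1/2)[134 + √1227172] ≈ (1/2)(134 + 1107.778) = 620.889.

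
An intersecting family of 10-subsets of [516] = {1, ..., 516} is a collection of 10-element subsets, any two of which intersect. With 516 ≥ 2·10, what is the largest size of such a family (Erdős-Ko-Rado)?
max |F| = C(515, 9) = 6545987496616226880

Erdős-Ko-Rado (1961): when n ≥ 2k, max |F| = C(n−1, k−1). The bound is attained by the star {A : i ∈ A} for any fixed i ∈ [n]. Here C(516−1, 10−1) = C(515, 9) = 6545987496616226880.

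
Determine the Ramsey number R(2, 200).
R(2, 200) = 200

R(2, k) = k for all k ≥ 2: in a 2-colouring of K_k, either some edge is red (a red K_2) or all edges are blue (a blue K_k). And K_{199} coloured all-blue has no blue K_200, so R(2, 200) > 199. Hence R(2, 200) = 200.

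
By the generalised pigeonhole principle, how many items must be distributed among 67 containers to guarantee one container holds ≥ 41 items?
n = (41 − 1)·67 + 1 = 2681

By the generalised pigeonhole principle, to guarantee some box contains ≥ r objects we need more than (r − 1) · k objects total. Threshold: n = (r − 1) · k + 1. With r = 41 and k = 67: n = 40 · 67 + 1 = 2680 + 1 = 2681. For n = 2680 = 40 · 67, we can put exactly 40 objects in every box, avoiding 41 in any single one — so 2681 is tight.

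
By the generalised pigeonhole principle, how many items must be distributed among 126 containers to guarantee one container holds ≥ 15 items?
n = (15 − 1)·126 + 1 = 1765

By the generalised pigeonhole principle, to guarantee some box contains ≥ r objects we need more than (r − 1) · k objects total. Threshold: n = (r − 1) · k + 1. With r = 15 and k = 126: n = 14 · 126 + 1 = 1764 + 1 = 1765. For n = 1764 = 14 · 126, we can put exactly 14 objects in every box, avoiding 15 in any single one — so 1765 is tight.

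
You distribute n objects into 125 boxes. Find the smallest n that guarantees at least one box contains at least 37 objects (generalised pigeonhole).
n = (37 − 1)·125 + 1 = 4501

By the generalised pigeonhole principle, to guarantee some box contains ≥ r objects we need more than (r − 1) · k objects total. Threshold: n = (r − 1) · k + 1. With r = 37 and k = 125: n = 36 · 125 + 1 = 4500 + 1 = 4501. For n = 4500 = 36 · 125, we can put exactly 36 objects in every box, avoiding 37 in any single one — so 4501 is tight.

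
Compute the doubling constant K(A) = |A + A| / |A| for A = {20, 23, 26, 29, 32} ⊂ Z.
K = |A + A| / |A| = 9/5

Enumerate A + A = {a + b : a, b ∈ A}. With |A| = 5, there are |A|^2 = 25 ordered sum pairs; collecting distinct values, A + A = {40, 43, 46, 49, 52, 55, 58, 61, 64}, so |A + A| = 9. Thus K = 9/5. Here |A + A| = 2|A| − 1 = 9, the minimum possible — so K = 9/5 is minimal, which holds iff A is an arithmetic progression.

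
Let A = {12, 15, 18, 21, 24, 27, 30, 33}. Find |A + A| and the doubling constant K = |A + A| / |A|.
K = |A + A| / |A| = 15/8

Enumerate A + A = {a + b : a, b ∈ A}. With |A| = 8, there are |A|^2 = 64 ordered sum pairs; collecting distinct values, A + A = {24, 27, 30, 33, 36, 39, 42, 45, 48, 51, 54, 57, 60, 63, 66}, so |A + A| = 15. Thus K = 15/8. Here |A + A| = 2|A| − 1 = 15, the minimum possible — so K = 15/8 is minimal, which holds iff A is an arithmetic progression.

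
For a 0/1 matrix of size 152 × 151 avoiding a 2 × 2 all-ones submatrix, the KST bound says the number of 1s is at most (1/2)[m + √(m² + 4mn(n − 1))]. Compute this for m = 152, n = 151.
z(152, 151; 2, 2) ≤ (1/2)[152 + √(152² + 4·152·151·150)] = (1/2)[152 + √13794304] = 1933.0342

Kővári–Sós–Turán: let r_1, ..., r_152 be the row sums and z = Σ r_i the total number of 1s. Each pair of columns can share at most one row with both entries 1 (else a 2×2 all-ones block appears), so Σ_i C(r_i, 2) ≤ C(151, 2) = 11325. By convexity Σ_i C(r_i, 2) ≥ 152·C(z/152, 2) = z(z − 152)/(2·152), giving z² − 152z − 152·151·150 ≤ 0 and hence z ≤ (1/2)[152 + √(23104 + 4·3442800)] = (1/2)[152 + √13794304] ≈ (1/2)(152 + 3714.0684) = 1933.0342.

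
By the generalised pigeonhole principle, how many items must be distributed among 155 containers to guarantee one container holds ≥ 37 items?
n = (37 − 1)·155 + 1 = 5581

By the generalised pigeonhole principle, to guarantee some box contains ≥ r objects we need more than (r − 1) · k objects total. Threshold: n = (r − 1) · k + 1. With r = 37 and k = 155: n = 36 · 155 + 1 = 5580 + 1 = 5581. For n = 5580 = 36 · 155, we can put exactly 36 objects in every box, avoiding 37 in any single one — so 5581 is tight.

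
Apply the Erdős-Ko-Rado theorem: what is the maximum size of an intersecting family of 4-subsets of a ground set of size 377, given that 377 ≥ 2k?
max |F| = C(376, 3) = 8789000

The Erdős-Ko-Rado theorem states: for n ≥ 2k, an intersecting family of k-subsets of an n-element set has size at most C(n − 1, k − 1), with equality for 'star' families {A ⊆ [n] : |A| = k, i ∈ A} (fix an element i). For n = 377, k = 4: C(376, 3) = 8789000.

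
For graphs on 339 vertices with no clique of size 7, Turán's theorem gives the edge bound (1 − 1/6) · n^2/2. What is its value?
Turán density bound = (5/6) · 339^2/2 = 191535/4 ≈ 47883.75

Turán's theorem: ex(n, K_{r+1}) is achieved by the complete r-partite Turán graph T(n, r) with parts as balanced as possible, and is at most (1 − 1/r) · n^2/2. For r = 6, n = 339: the density bound is (5/6) · 114921/2 = 191535/4 ≈ 47883.75. The integer-valued extremum is e(T(339, 6)) = 47883, which is strictly less than the density bound 191535/4 since 6 ∤ 339 (the parts of T(339, 6) cannot all be equal).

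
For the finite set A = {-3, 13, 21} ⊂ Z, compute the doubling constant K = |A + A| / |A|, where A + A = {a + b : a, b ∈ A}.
K = |A + A| / |A| = 6/3 = 2

Enumerate A + A = {a + b : a, b ∈ A}. With |A| = 3, there are |A|^2 = 9 ordered sum pairs; collecting distinct values, A + A = {-6, 10, 18, 26, 34, 42}, so |A + A| = 6. Thus K = 6/3 = 2. For comparison, the minimum possible |A + A| over all 3-element sets is 2·3 − 1 = 5 (so min K = 5/3), attained only by arithmetic progressions.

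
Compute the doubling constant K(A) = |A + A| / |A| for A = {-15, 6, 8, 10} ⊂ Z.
K = |A + A| / |A| = 9/4

Enumerate A + A = {a + b : a, b ∈ A}. With |A| = 4, there are |A|^2 = 16 ordered sum pairs; collecting distinct values, A + A = {-30, -9, -7, -5, 12, 14, 16, 18, 20}, so |A + A| = 9. Thus K = 9/4. For comparison, the minimum possible |A + A| over all 4-element sets is 2·4 − 1 = 7 (so min K = 7/4), attained only by arithmetic progressions.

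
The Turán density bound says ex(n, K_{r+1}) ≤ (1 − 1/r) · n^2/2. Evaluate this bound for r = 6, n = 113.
Turán density bound = (5/6) · 113^2/2 = 63845/12 ≈ 5320.4167

Turán's theorem: ex(n, K_{r+1}) is achieved by the complete r-partite Turán graph T(n, r) with parts as balanced as possible, and is at most (1 − 1/r) · n^2/2. For r = 6, n = 113: the density bound is (5/6) · 12769/2 = 63845/12 ≈ 5320.4167. The integer-valued extremum is e(T(113, 6)) = 5320, which is strictly less than the density bound 63845/12 since 6 ∤ 113 (the parts of T(113, 6) cannot all be equal).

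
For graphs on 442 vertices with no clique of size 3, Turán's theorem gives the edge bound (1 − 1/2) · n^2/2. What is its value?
Turán density bound = (1/2) · 442^2/2 = 48841

Turán's theorem: ex(n, K_{r+1}) is achieved by the complete r-partite Turán graph T(n, r) with parts as balanced as possible, and is at most (1 − 1/r) · n^2/2. For r = 2, n = 442: the density bound is (1/2) · 195364/2 = 48841. Since 2 ∣ 442, the Turán graph T(442, 2) has parts of equal size 221, and its edge count e(T(442, 2)) = 48841 attains the density bound exactly.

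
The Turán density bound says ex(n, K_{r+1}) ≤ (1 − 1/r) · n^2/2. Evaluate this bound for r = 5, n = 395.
Turán density bound = (4/5) · 395^2/2 = 62410

Turán's theorem: ex(n, K_{r+1}) is achieved by the complete r-partite Turán graph T(n, r) with parts as balanced as possible, and is at most (1 − 1/r) · n^2/2. For r = 5, n = 395: the density bound is (4/5) · 156025/2 = 62410. Since 5 ∣ 395, the Turán graph T(395, 5) has parts of equal size 79, and its edge count e(T(395, 5)) = 62410 attains the density bound exactly.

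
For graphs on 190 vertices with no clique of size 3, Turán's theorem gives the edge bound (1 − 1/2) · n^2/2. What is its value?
Turán density bound = (1/2) · 190^2/2 = 9025

Turán's theorem: ex(n, K_{r+1}) is achieved by the complete r-partite Turán graph T(n, r) with parts as balanced as possible, and is at most (1 − 1/r) · n^2/2. For r = 2, n = 190: the density bound is (1/2) · 36100/2 = 9025. Since 2 ∣ 190, the Turán graph T(190, 2) has parts of equal size 95, and its edge count e(T(190, 2)) = 9025 attains the density bound exactly.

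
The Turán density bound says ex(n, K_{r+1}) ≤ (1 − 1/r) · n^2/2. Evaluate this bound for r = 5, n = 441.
Turán density bound = (4/5) · 441^2/2 = 388962/5 ≈ 77792.4

Turán's theorem: ex(n, K_{r+1}) is achieved by the complete r-partite Turán graph T(n, r) with parts as balanced as possible, and is at most (1 − 1/r) · n^2/2. For r = 5, n = 441: the density bound is (4/5) · 194481/2 = 388962/5 ≈ 77792.4. The integer-valued extremum is e(T(441, 5)) = 77792, which is strictly less than the density bound 388962/5 since 5 ∤ 441 (the parts of T(441, 5) cannot all be equal).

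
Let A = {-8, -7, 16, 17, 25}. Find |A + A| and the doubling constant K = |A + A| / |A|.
K = |A + A| / |A| = 14/5

Enumerate A + A = {a + b : a, b ∈ A}. With |A| = 5, there are |A|^2 = 25 ordered sum pairs; collecting distinct values, A + A = {-16, -15, -14, 8, 9, 10, 17, 18, 32, 33, 34, 41, 42, 50}, so |A + A| = 14. Thus K = 14/5. For comparison, the minimum possible |A + A| over all 5-element sets is 2·5 − 1 = 9 (so min K = 9/5), attained only by arithmetic progressions.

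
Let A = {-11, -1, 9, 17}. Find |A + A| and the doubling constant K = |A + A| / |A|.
K = |A + A| / |A| = 9/4

Enumerate A + A = {a + b : a, b ∈ A}. With |A| = 4, there are |A|^2 = 16 ordered sum pairs; collecting distinct values, A + A = {-22, -12, -2, 6, 8, 16, 18, 26, 34}, so |A + A| = 9. Thus K = 9/4. For comparison, the minimum possible |A + A| over all 4-element sets is 2·4 − 1 = 7 (so min K = 7/4), attained only by arithmetic progressions.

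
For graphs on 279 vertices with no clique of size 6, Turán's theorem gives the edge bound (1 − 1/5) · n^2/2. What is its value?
Turán density bound = (4/5) · 279^2/2 = 155682/5 ≈ 31136.4

Turán's theorem: ex(n, K_{r+1}) is achieved by the complete r-partite Turán graph T(n, r) with parts as balanced as possible, and is at most (1 − 1/r) · n^2/2. For r = 5, n = 279: the density bound is (4/5) · 77841/2 = 155682/5 ≈ 31136.4. The integer-valued extremum is e(T(279, 5)) = 31136, which is strictly less than the density bound 155682/5 since 5 ∤ 279 (the parts of T(279, 5) cannot all be equal).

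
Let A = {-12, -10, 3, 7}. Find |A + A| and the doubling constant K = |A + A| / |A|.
K = |A + A| / |A| = 10/4 = 5/2

Enumerate A + A = {a + b : a, b ∈ A}. With |A| = 4, there are |A|^2 = 16 ordered sum pairs; collecting distinct values, A + A = {-24, -22, -20, -9, -7, -5, -3, 6, 10, 14}, so |A + A| = 10. Thus K = 10/4 = 5/2. For comparison, the minimum possible |A + A| over all 4-element sets is 2·4 − 1 = 7 (so min K = 7/4), attained only by arithmetic progressions.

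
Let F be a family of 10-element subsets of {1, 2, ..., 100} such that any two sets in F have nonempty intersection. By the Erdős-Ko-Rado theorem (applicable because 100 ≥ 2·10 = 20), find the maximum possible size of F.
max |F| = C(99, 9) = 1731030945644

Erdős-Ko-Rado (1961): when n ≥ 2k, max |F| = C(n−1, k−1). The bound is attained by the star {A : i ∈ A} for any fixed i ∈ [n]. Here C(100−1, 10−1) = C(99, 9) = 1731030945644.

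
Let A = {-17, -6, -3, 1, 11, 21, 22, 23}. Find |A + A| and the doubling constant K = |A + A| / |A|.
K = |A + A| / |A| = 32/8 = 4

Enumerate A + A = {a + b : a, b ∈ A}. With |A| = 8, there are |A|^2 = 64 ordered sum pairs; collecting distinct values, A + A = {-34, -23, -20, -16, -12, -9, -6, -5, -2, 2, 4, 5, 6, 8, 12, 15, 16, 17, 18, 19, 20, 22, 23, 24, 32, 33, 34, 42, 43, 44, 45, 46}, so |A + A| = 32. Thus K = 32/8 = 4. For comparison, the minimum possible |A + A| over all 8-element sets is 2·8 − 1 = 15 (so min K = 15/8), attained only by arithmetic progressions.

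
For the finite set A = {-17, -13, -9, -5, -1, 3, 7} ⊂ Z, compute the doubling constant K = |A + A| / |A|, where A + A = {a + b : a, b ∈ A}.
K = |A + A| / |A| = 13/7

Enumerate A + A = {a + b : a, b ∈ A}. With |A| = 7, there are |A|^2 = 49 ordered sum pairs; collecting distinct values, A + A = {-34, -30, -26, -22, -18, -14, -10, -6, -2, 2, 6, 10, 14}, so |A + A| = 13. Thus K = 13/7. Here |A + A| = 2|A| − 1 = 13, the minimum possible — so K = 13/7 is minimal, which holds iff A is an arithmetic progression.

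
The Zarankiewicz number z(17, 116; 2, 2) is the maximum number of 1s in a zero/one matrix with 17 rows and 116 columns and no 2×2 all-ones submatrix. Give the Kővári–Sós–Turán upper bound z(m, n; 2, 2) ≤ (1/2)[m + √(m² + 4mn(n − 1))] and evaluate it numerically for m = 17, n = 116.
z(17, 116; 2, 2) ≤ (1/2)[17 + √(17² + 4·17·116·115)] = (1/2)[17 + √907409] = 484.7901

Kővári–Sós–Turán: let r_1, ..., r_17 be the row sums and z = Σ r_i the total number of 1s. Each pair of columns can share at most one row with both entries 1 (else a 2×2 all-ones block appears), so Σ_i C(r_i, 2) ≤ C(116, 2) = 6670. By convexity Σ_i C(r_i, 2) ≥ 17·C(z/17, 2) = z(z − 17)/(2·17), giving z² − 17z − 17·116·115 ≤ 0 and hence z ≤ (1/2)[17 + √(289 + 4·226780)] = (1/2)[17 + √907409] ≈ (1/2)(17 + 952.5802) = 484.7901.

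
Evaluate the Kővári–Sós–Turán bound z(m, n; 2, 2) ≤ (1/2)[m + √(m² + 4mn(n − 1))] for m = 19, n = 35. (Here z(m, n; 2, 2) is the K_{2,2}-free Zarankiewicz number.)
z(19, 35; 2, 2) ≤ (1/2)[19 + √(19² + 4·19·35·34)] = (1/2)[19 + √90801] = 160.166

Kővári–Sós–Turán: let r_1, ..., r_19 be the row sums and z = Σ r_i the total number of 1s. Each pair of columns can share at most one row with both entries 1 (else a 2×2 all-ones block appears), so Σ_i C(r_i, 2) ≤ C(35, 2) = 595. By convexity Σ_i C(r_i, 2) ≥ 19·C(z/19, 2) = z(z − 19)/(2·19), giving z² − 19z − 19·35·34 ≤ 0 and hence z ≤ (1/2)[19 + √(361 + 4·22610)] = (1/2)[19 + √90801] ≈ (1/2)(19 + 301.332) = 160.166.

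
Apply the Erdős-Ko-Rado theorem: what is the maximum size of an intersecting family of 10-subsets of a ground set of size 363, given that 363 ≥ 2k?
max |F| = C(362, 9) = 266123082185839570

The Erdős-Ko-Rado theorem states: for n ≥ 2k, an intersecting family of k-subsets of an n-element set has size at most C(n − 1, k − 1), with equality for 'star' families {A ⊆ [n] : |A| = k, i ∈ A} (fix an element i). For n = 363, k = 10: C(362, 9) = 266123082185839570.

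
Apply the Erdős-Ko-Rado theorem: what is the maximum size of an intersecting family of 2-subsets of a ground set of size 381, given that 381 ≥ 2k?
max |F| = C(380, 1) = 380

The Erdős-Ko-Rado theorem states: for n ≥ 2k, an intersecting family of k-subsets of an n-element set has size at most C(n − 1, k − 1), with equality for 'star' families {A ⊆ [n] : |A| = k, i ∈ A} (fix an element i). For n = 381, k = 2: C(380, 1) = 380.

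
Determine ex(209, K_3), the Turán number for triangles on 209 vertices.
ex(209, K_3) = ⌊209^2/4⌋ = 10920

Mantel (1907): a triangle-free graph on n vertices has at most ⌊n^2/4⌋ edges, with equality for the complete bipartite graph K_{⌊n/2⌋, ⌈n/2⌉}. For n = 209: ⌊209^2/4⌋ = ⌊43681/4⌋ = 10920. The extremal graph is K_{104, 105}, which has 104·105 = 10920 edges.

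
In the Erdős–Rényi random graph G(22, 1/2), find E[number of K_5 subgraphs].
E[# K_5] = C(22, 5) · (1/2)^C(5, 2) = 26334 / 2^10 = 13167/512 ≈ 25.716797

For each 5-subset S of vertices (there are C(22, 5) = 26334 such S), let X_S = 1 if S induces a K_5 (all C(5, 2) = 10 edges present). Then P(X_S = 1) = (1/2)^10 = 1/1024. By linearity of expectation, E[# K_5] = C(22, 5) · (1/2)^10 = 26334 / 1024 = 13167/512 ≈ 25.716797.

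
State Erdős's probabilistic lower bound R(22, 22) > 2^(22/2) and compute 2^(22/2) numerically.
2^(22/2) = 2048; so R(22, 22) > 2048

Colour each edge of K_n uniformly at random with red/blue. The expected number of monochromatic K_22 is C(n, 22) · 2 · 2^(−C(22,2)). If C(n, 22) · 2^(1 − C(22,2)) < 1, then with positive probability no monochromatic K_22 exists, so R(22, 22) > n. The standard estimate C(n, 22) ≤ n^22/22! shows this inequality holds whenever n ≤ 2^(22/2) (since 22! · 2^(C(22,2) − 1) > 2^(22^2/2) ≥ n^22). Hence R(22, 22) > 2^(22/2) = 2048.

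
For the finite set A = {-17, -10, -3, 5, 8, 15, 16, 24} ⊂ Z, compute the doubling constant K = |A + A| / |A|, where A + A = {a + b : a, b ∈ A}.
K = |A + A| / |A| = 30/8 = 15/4

Enumerate A + A = {a + b : a, b ∈ A}. With |A| = 8, there are |A|^2 = 64 ordered sum pairs; collecting distinct values, A + A = {-34, -27, -20, -13, -12, -9, -6, -5, -2, -1, 2, 5, 6, 7, 10, 12, 13, 14, 16, 20, 21, 23, 24, 29, 30, 31, 32, 39, 40, 48}, so |A + A| = 30. Thus K = 30/8 = 15/4. For comparison, the minimum possible |A + A| over all 8-element sets is 2·8 − 1 = 15 (so min K = 15/8), attained only by arithmetic progressions.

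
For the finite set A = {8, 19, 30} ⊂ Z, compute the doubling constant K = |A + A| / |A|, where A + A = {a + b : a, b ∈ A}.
K = |A + A| / |A| = 5/3

Enumerate A + A = {a + b : a, b ∈ A}. With |A| = 3, there are |A|^2 = 9 ordered sum pairs; collecting distinct values, A + A = {16, 27, 38, 49, 60}, so |A + A| = 5. Thus K = 5/3. Here |A + A| = 2|A| − 1 = 5, the minimum possible — so K = 5/3 is minimal, which holds iff A is an arithmetic progression.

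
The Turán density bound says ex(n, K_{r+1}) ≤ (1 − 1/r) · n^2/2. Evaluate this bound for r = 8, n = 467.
Turán density bound = (7/8) · 467^2/2 = 1526623/16 ≈ 95413.9375

Turán's theorem: ex(n, K_{r+1}) is achieved by the complete r-partite Turán graph T(n, r) with parts as balanced as possible, and is at most (1 − 1/r) · n^2/2. For r = 8, n = 467: the density bound is (7/8) · 218089/2 = 1526623/16 ≈ 95413.9375. The integer-valued extremum is e(T(467, 8)) = 95413, which is strictly less than the density bound 1526623/16 since 8 ∤ 467 (the parts of T(467, 8) cannot all be equal).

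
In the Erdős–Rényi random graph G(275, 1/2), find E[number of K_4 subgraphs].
E[# K_4] = C(275, 4) · (1/2)^C(4, 2) = 233132900 / 2^6 = 58283225/16 = 3642701.5625

For each 4-subset S of vertices (there are C(275, 4) = 233132900 such S), let X_S = 1 if S induces a K_4 (all C(4, 2) = 6 edges present). Then P(X_S = 1) = (1/2)^6 = 1/64. By linearity of expectation, E[# K_4] = C(275, 4) · (1/2)^6 = 233132900 / 64 = 58283225/16 = 3642701.5625.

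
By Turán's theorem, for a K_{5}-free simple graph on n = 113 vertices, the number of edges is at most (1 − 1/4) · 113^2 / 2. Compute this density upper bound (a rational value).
Turán density bound = (3/4) · 113^2/2 = 38307/8 ≈ 4788.375

Turán's theorem: ex(n, K_{r+1}) is achieved by the complete r-partite Turán graph T(n, r) with parts as balanced as possible, and is at most (1 − 1/r) · n^2/2. For r = 4, n = 113: the density bound is (3/4) · 12769/2 = 38307/8 ≈ 4788.375. The integer-valued extremum is e(T(113, 4)) = 4788, which is strictly less than the density bound 38307/8 since 4 ∤ 113 (the parts of T(113, 4) cannot all be equal).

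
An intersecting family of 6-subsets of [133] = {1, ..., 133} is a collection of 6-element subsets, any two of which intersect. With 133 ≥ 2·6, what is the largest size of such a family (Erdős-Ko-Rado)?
max |F| = C(132, 5) = 309319296

The Erdős-Ko-Rado theorem states: for n ≥ 2k, an intersecting family of k-subsets of an n-element set has size at most C(n − 1, k − 1), with equality for 'star' families {A ⊆ [n] : |A| = k, i ∈ A} (fix an element i). For n = 133, k = 6: C(132, 5) = 309319296.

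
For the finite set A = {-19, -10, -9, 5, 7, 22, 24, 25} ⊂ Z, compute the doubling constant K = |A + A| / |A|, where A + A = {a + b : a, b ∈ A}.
K = |A + A| / |A| = 32/8 = 4

Enumerate A + A = {a + b : a, b ∈ A}. With |A| = 8, there are |A|^2 = 64 ordered sum pairs; collecting distinct values, A + A = {-38, -29, -28, -20, -19, -18, -14, -12, -5, -4, -3, -2, 3, 5, 6, 10, 12, 13, 14, 15, 16, 27, 29, 30, 31, 32, 44, 46, 47, 48, 49, 50}, so |A + A| = 32. Thus K = 32/8 = 4. For comparison, the minimum possible |A + A| over all 8-element sets is 2·8 − 1 = 15 (so min K = 15/8), attained only by arithmetic progressions.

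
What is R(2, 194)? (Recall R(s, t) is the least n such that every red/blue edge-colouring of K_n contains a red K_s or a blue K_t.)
R(2, 194) = 194

R(2, k) = k for all k ≥ 2: in a 2-colouring of K_k, either some edge is red (a red K_2) or all edges are blue (a blue K_k). And K_{193} coloured all-blue has no blue K_194, so R(2, 194) > 193. Hence R(2, 194) = 194.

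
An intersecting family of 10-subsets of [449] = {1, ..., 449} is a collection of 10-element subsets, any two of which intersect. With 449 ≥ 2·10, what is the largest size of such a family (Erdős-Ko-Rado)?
max |F| = C(448, 9) = 1847641062591163840

Erdős-Ko-Rado (1961): when n ≥ 2k, max |F| = C(n−1, k−1). The bound is attained by the star {A : i ∈ A} for any fixed i ∈ [n]. Here C(449−1, 10−1) = C(448, 9) = 1847641062591163840.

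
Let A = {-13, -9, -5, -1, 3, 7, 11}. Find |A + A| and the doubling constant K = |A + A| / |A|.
K = |A + A| / |A| = 13/7

Enumerate A + A = {a + b : a, b ∈ A}. With |A| = 7, there are |A|^2 = 49 ordered sum pairs; collecting distinct values, A + A = {-26, -22, -18, -14, -10, -6, -2, 2, 6, 10, 14, 18, 22}, so |A + A| = 13. Thus K = 13/7. Here |A + A| = 2|A| − 1 = 13, the minimum possible — so K = 13/7 is minimal, which holds iff A is an arithmetic progression.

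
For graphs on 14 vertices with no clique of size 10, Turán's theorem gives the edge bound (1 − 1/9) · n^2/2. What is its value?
Turán density bound = (8/9) · 14^2/2 = 784/9 ≈ 87.1111

Turán's theorem: ex(n, K_{r+1}) is achieved by the complete r-partite Turán graph T(n, r) with parts as balanced as possible, and is at most (1 − 1/r) · n^2/2. For r = 9, n = 14: the density bound is (8/9) · 196/2 = 784/9 ≈ 87.1111. The integer-valued extremum is e(T(14, 9)) = 86, which is strictly less than the density bound 784/9 since 9 ∤ 14 (the parts of T(14, 9) cannot all be equal).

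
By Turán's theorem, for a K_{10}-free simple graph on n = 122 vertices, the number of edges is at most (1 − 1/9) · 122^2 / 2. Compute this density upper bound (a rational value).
Turán density bound = (8/9) · 122^2/2 = 59536/9 ≈ 6615.1111

Turán's theorem: ex(n, K_{r+1}) is achieved by the complete r-partite Turán graph T(n, r) with parts as balanced as possible, and is at most (1 − 1/r) · n^2/2. For r = 9, n = 122: the density bound is (8/9) · 14884/2 = 59536/9 ≈ 6615.1111. The integer-valued extremum is e(T(122, 9)) = 6614, which is strictly less than the density bound 59536/9 since 9 ∤ 122 (the parts of T(122, 9) cannot all be equal).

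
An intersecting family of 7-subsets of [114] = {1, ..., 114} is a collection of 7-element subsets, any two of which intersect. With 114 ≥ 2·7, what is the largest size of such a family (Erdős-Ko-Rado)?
max |F| = C(113, 6) = 2526561576

Erdős-Ko-Rado (1961): when n ≥ 2k, max |F| = C(n−1, k−1). The bound is attained by the star {A : i ∈ A} for any fixed i ∈ [n]. Here C(114−1, 7−1) = C(113, 6) = 2526561576.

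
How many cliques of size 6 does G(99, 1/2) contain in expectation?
E[# K_6] = C(99, 6) · (1/2)^C(6, 2) = 1120529256 / 2^15 = 140066157/4096 ≈ 34195.839111

For each 6-subset S of vertices (there are C(99, 6) = 1120529256 such S), let X_S = 1 if S induces a K_6 (all C(6, 2) = 15 edges present). Then P(X_S = 1) = (1/2)^15 = 1/32768. By linearity of expectation, E[# K_6] = C(99, 6) · (1/2)^15 = 1120529256 / 32768 = 140066157/4096 ≈ 34195.839111.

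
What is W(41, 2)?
W(41, 2) = 41 + 1 = 42

A 2-term AP is any pair of integers, so a monochromatic 2-AP exists iff some colour is used at least twice. With 41 colours, the colouring i ↦ i on {1, ..., 41} uses each colour once, avoiding any monochromatic pair, so W(41, 2) > 41. For {1, ..., 42}, pigeonhole forces two integers of the same colour, which form a monochromatic 2-AP. Hence W(41, 2) = 42.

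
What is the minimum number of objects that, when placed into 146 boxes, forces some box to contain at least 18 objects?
n = (18 − 1)·146 + 1 = 2483

By the generalised pigeonhole principle, to guarantee some box contains ≥ r objects we need more than (r − 1) · k objects total. Threshold: n = (r − 1) · k + 1. With r = 18 and k = 146: n = 17 · 146 + 1 = 2482 + 1 = 2483. For n = 2482 = 17 · 146, we can put exactly 17 objects in every box, avoiding 18 in any single one — so 2483 is tight.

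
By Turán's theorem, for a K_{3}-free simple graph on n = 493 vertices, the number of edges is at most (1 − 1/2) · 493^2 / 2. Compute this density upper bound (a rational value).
Turán density bound = (1/2) · 493^2/2 = 243049/4 ≈ 60762.25

Turán's theorem: ex(n, K_{r+1}) is achieved by the complete r-partite Turán graph T(n, r) with parts as balanced as possible, and is at most (1 − 1/r) · n^2/2. For r = 2, n = 493: the density bound is (1/2) · 243049/2 = 243049/4 ≈ 60762.25. The integer-valued extremum is e(T(493, 2)) = 60762, which is strictly less than the density bound 243049/4 since 2 ∤ 493 (the parts of T(493, 2) cannot all be equal).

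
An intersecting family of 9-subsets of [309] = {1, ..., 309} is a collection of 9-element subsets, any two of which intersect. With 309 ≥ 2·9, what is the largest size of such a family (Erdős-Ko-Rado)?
max |F| = C(308, 8) = 1832649805164486

The Erdős-Ko-Rado theorem states: for n ≥ 2k, an intersecting family of k-subsets of an n-element set has size at most C(n − 1, k − 1), with equality for 'star' families {A ⊆ [n] : |A| = k, i ∈ A} (fix an element i). For n = 309, k = 9: C(308, 8) = 1832649805164486.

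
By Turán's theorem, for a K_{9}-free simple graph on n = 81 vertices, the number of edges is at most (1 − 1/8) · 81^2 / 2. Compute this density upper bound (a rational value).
Turán density bound = (7/8) · 81^2/2 = 45927/16 ≈ 2870.4375

Turán's theorem: ex(n, K_{r+1}) is achieved by the complete r-partite Turán graph T(n, r) with parts as balanced as possible, and is at most (1 − 1/r) · n^2/2. For r = 8, n = 81: the density bound is (7/8) · 6561/2 = 45927/16 ≈ 2870.4375. The integer-valued extremum is e(T(81, 8)) = 2870, which is strictly less than the density bound 45927/16 since 8 ∤ 81 (the parts of T(81, 8) cannot all be equal).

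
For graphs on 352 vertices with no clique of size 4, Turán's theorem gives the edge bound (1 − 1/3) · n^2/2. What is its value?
Turán density bound = (2/3) · 352^2/2 = 123904/3 ≈ 41301.3333

Turán's theorem: ex(n, K_{r+1}) is achieved by the complete r-partite Turán graph T(n, r) with parts as balanced as possible, and is at most (1 − 1/r) · n^2/2. For r = 3, n = 352: the density bound is (2/3) · 123904/2 = 123904/3 ≈ 41301.3333. The integer-valued extremum is e(T(352, 3)) = 41301, which is strictly less than the density bound 123904/3 since 3 ∤ 352 (the parts of T(352, 3) cannot all be equal).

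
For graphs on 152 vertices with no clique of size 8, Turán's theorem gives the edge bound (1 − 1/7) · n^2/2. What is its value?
Turán density bound = (6/7) · 152^2/2 = 69312/7 ≈ 9901.7143

Turán's theorem: ex(n, K_{r+1}) is achieved by the complete r-partite Turán graph T(n, r) with parts as balanced as possible, and is at most (1 − 1/r) · n^2/2. For r = 7, n = 152: the density bound is (6/7) · 23104/2 = 69312/7 ≈ 9901.7143. The integer-valued extremum is e(T(152, 7)) = 9901, which is strictly less than the density bound 69312/7 since 7 ∤ 152 (the parts of T(152, 7) cannot all be equal).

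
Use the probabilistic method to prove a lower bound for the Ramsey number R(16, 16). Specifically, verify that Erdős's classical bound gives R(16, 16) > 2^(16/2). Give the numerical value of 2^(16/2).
2^(16/2) = 256; so R(16, 16) > 256

Colour each edge of K_n uniformly at random with red/blue. The expected number of monochromatic K_16 is C(n, 16) · 2 · 2^(−C(16,2)). If C(n, 16) · 2^(1 − C(16,2)) < 1, then with positive probability no monochromatic K_16 exists, so R(16, 16) > n. The standard estimate C(n, 16) ≤ n^16/16! shows this inequality holds whenever n ≤ 2^(16/2) (since 16! · 2^(C(16,2) − 1) > 2^(16^2/2) ≥ n^16). Hence R(16, 16) > 2^(16/2) = 256.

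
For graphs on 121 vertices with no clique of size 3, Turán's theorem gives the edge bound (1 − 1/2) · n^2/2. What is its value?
Turán density bound = (1/2) · 121^2/2 = 14641/4 ≈ 3660.25

Turán's theorem: ex(n, K_{r+1}) is achieved by the complete r-partite Turán graph T(n, r) with parts as balanced as possible, and is at most (1 − 1/r) · n^2/2. For r = 2, n = 121: the density bound is (1/2) · 14641/2 = 14641/4 ≈ 3660.25. The integer-valued extremum is e(T(121, 2)) = 3660, which is strictly less than the density bound 14641/4 since 2 ∤ 121 (the parts of T(121, 2) cannot all be equal).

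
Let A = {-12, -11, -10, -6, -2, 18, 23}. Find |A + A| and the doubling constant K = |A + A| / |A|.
K = |A + A| / |A| = 25/7

Enumerate A + A = {a + b : a, b ∈ A}. With |A| = 7, there are |A|^2 = 49 ordered sum pairs; collecting distinct values, A + A = {-24, -23, -22, -21, -20, -18, -17, -16, -14, -13, -12, -8, -4, 6, 7, 8, 11, 12, 13, 16, 17, 21, 36, 41, 46}, so |A + A| = 25. Thus K = 25/7. For comparison, the minimum possible |A + A| over all 7-element sets is 2·7 − 1 = 13 (so min K = 13/7), attained only by arithmetic progressions.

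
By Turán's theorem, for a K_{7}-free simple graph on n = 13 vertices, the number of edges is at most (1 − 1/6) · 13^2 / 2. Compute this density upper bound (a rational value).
Turán density bound = (5/6) · 13^2/2 = 845/12 ≈ 70.4167

Turán's theorem: ex(n, K_{r+1}) is achieved by the complete r-partite Turán graph T(n, r) with parts as balanced as possible, and is at most (1 − 1/r) · n^2/2. For r = 6, n = 13: the density bound is (5/6) · 169/2 = 845/12 ≈ 70.4167. The integer-valued extremum is e(T(13, 6)) = 70, which is strictly less than the density bound 845/12 since 6 ∤ 13 (the parts of T(13, 6) cannot all be equal).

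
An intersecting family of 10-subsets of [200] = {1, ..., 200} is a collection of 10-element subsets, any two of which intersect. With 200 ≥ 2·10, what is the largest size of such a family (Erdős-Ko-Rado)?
max |F| = C(199, 9) = 1122550215450664

Erdős-Ko-Rado (1961): when n ≥ 2k, max |F| = C(n−1, k−1). The bound is attained by the star {A : i ∈ A} for any fixed i ∈ [n]. Here C(200−1, 10−1) = C(199, 9) = 1122550215450664.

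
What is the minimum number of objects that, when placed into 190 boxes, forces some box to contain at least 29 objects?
n = (29 − 1)·190 + 1 = 5321

By the generalised pigeonhole principle, to guarantee some box contains ≥ r objects we need more than (r − 1) · k objects total. Threshold: n = (r − 1) · k + 1. With r = 29 and k = 190: n = 28 · 190 + 1 = 5320 + 1 = 5321. For n = 5320 = 28 · 190, we can put exactly 28 objects in every box, avoiding 29 in any single one — so 5321 is tight.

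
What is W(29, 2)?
W(29, 2) = 29 + 1 = 30

A 2-term AP is any pair of integers, so a monochromatic 2-AP exists iff some colour is used at least twice. With 29 colours, the colouring i ↦ i on {1, ..., 29} uses each colour once, avoiding any monochromatic pair, so W(29, 2) > 29. For {1, ..., 30}, pigeonhole forces two integers of the same colour, which form a monochromatic 2-AP. Hence W(29, 2) = 30.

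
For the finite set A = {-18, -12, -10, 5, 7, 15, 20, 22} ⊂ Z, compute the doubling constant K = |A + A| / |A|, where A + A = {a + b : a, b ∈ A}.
K = |A + A| / |A| = 30/8 = 15/4

Enumerate A + A = {a + b : a, b ∈ A}. With |A| = 8, there are |A|^2 = 64 ordered sum pairs; collecting distinct values, A + A = {-36, -30, -28, -24, -22, -20, -13, -11, -7, -5, -3, 2, 3, 4, 5, 8, 10, 12, 14, 20, 22, 25, 27, 29, 30, 35, 37, 40, 42, 44}, so |A + A| = 30. Thus K = 30/8 = 15/4. For comparison, the minimum possible |A + A| over all 8-element sets is 2·8 − 1 = 15 (so min K = 15/8), attained only by arithmetic progressions.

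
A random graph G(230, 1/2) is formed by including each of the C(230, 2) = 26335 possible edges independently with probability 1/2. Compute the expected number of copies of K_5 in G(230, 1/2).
E[# K_5] = C(230, 5) · (1/2)^C(5, 2) = 5133945046 / 2^10 = 2566972523/512 ≈ 5013618.208984

For each 5-subset S of vertices (there are C(230, 5) = 5133945046 such S), let X_S = 1 if S induces a K_5 (all C(5, 2) = 10 edges present). Then P(X_S = 1) = (1/2)^10 = 1/1024. By linearity of expectation, E[# K_5] = C(230, 5) · (1/2)^10 = 5133945046 / 1024 = 2566972523/512 ≈ 5013618.208984.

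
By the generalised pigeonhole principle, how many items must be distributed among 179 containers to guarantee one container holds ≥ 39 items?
n = (39 − 1)·179 + 1 = 6803

By the generalised pigeonhole principle, to guarantee some box contains ≥ r objects we need more than (r − 1) · k objects total. Threshold: n = (r − 1) · k + 1. With r = 39 and k = 179: n = 38 · 179 + 1 = 6802 + 1 = 6803. For n = 6802 = 38 · 179, we can put exactly 38 objects in every box, avoiding 39 in any single one — so 6803 is tight.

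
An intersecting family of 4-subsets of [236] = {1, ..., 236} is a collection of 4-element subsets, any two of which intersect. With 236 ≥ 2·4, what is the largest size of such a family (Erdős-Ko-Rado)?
max |F| = C(235, 3) = 2135445

The Erdős-Ko-Rado theorem states: for n ≥ 2k, an intersecting family of k-subsets of an n-element set has size at most C(n − 1, k − 1), with equality for 'star' families {A ⊆ [n] : |A| = k, i ∈ A} (fix an element i). For n = 236, k = 4: C(235, 3) = 2135445.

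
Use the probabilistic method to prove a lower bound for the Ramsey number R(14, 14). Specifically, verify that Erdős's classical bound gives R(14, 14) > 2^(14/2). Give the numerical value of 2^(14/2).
2^(14/2) = 128; so R(14, 14) > 128

Colour each edge of K_n uniformly at random with red/blue. The expected number of monochromatic K_14 is C(n, 14) · 2 · 2^(−C(14,2)). If C(n, 14) · 2^(1 − C(14,2)) < 1, then with positive probability no monochromatic K_14 exists, so R(14, 14) > n. The standard estimate C(n, 14) ≤ n^14/14! shows this inequality holds whenever n ≤ 2^(14/2) (since 14! · 2^(C(14,2) − 1) > 2^(14^2/2) ≥ n^14). Hence R(14, 14) > 2^(14/2) = 128.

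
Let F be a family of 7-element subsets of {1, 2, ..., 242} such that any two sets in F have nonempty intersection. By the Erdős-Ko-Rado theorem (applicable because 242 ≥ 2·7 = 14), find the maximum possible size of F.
max |F| = C(241, 6) = 255582429928

Erdős-Ko-Rado (1961): when n ≥ 2k, max |F| = C(n−1, k−1). The bound is attained by the star {A : i ∈ A} for any fixed i ∈ [n]. Here C(242−1, 7−1) = C(241, 6) = 255582429928.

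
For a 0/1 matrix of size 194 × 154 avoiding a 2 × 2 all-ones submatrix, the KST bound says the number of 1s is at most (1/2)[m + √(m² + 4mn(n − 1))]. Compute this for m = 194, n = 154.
z(194, 154; 2, 2) ≤ (1/2)[194 + √(194² + 4·194·154·153)] = (1/2)[194 + √18321748] = 2237.1956

Kővári–Sós–Turán: let r_1, ..., r_194 be the row sums and z = Σ r_i the total number of 1s. Each pair of columns can share at most one row with both entries 1 (else a 2×2 all-ones block appears), so Σ_i C(r_i, 2) ≤ C(154, 2) = 11781. By convexity Σ_i C(r_i, 2) ≥ 194·C(z/194, 2) = z(z − 194)/(2·194), giving z² − 194z − 194·154·153 ≤ 0 and hence z ≤ (1/2)[194 + √(37636 + 4·4571028)] = (1/2)[194 + √18321748] ≈ (1/2)(194 + 4280.3911) = 2237.1956.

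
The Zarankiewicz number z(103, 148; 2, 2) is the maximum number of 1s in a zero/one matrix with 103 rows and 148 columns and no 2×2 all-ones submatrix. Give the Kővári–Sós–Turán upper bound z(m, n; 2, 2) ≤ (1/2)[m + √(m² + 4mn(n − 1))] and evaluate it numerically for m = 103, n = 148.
z(103, 148; 2, 2) ≤ (1/2)[103 + √(103² + 4·103·148·147)] = (1/2)[103 + √8974081] = 1549.3385

Kővári–Sós–Turán: let r_1, ..., r_103 be the row sums and z = Σ r_i the total number of 1s. Each pair of columns can share at most one row with both entries 1 (else a 2×2 all-ones block appears), so Σ_i C(r_i, 2) ≤ C(148, 2) = 10878. By convexity Σ_i C(r_i, 2) ≥ 103·C(z/103, 2) = z(z − 103)/(2·103), giving z² − 103z − 103·148·147 ≤ 0 and hence z ≤ (1/2)[103 + √(10609 + 4·2240868)] = (1/2)[103 + √8974081] ≈ (1/2)(103 + 2995.6771) = 1549.3385.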